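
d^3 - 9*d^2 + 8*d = d*(d - 8)*(d - 1)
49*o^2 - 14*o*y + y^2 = (-7*o + y)^2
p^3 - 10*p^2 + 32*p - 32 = (p - 4)^2*(p - 2)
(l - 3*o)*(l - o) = l^2 - 4*l*o + 3*o^2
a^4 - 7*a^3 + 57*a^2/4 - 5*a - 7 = (a - 7/2)*(a - 2)^2*(a + 1/2)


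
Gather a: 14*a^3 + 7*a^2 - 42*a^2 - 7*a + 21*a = 14*a^3 - 35*a^2 + 14*a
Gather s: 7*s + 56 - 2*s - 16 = 5*s + 40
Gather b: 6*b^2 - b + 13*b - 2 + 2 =6*b^2 + 12*b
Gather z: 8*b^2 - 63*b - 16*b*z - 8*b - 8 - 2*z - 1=8*b^2 - 71*b + z*(-16*b - 2) - 9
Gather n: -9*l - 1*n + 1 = -9*l - n + 1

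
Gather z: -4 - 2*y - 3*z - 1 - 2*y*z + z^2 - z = -2*y + z^2 + z*(-2*y - 4) - 5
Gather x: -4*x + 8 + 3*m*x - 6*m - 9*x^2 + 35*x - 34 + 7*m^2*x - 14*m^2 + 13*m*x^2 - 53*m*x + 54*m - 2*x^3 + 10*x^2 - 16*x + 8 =-14*m^2 + 48*m - 2*x^3 + x^2*(13*m + 1) + x*(7*m^2 - 50*m + 15) - 18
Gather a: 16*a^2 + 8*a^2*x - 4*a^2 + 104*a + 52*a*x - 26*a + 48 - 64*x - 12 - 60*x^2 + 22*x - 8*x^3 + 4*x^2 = a^2*(8*x + 12) + a*(52*x + 78) - 8*x^3 - 56*x^2 - 42*x + 36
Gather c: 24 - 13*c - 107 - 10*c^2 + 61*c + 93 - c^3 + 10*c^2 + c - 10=-c^3 + 49*c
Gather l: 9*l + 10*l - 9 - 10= 19*l - 19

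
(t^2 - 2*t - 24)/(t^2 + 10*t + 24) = (t - 6)/(t + 6)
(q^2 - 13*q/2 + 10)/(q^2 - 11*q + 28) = (q - 5/2)/(q - 7)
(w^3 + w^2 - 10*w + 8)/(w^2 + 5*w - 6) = (w^2 + 2*w - 8)/(w + 6)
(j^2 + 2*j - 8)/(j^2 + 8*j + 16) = (j - 2)/(j + 4)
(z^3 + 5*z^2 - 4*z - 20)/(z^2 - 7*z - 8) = (-z^3 - 5*z^2 + 4*z + 20)/(-z^2 + 7*z + 8)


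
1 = 1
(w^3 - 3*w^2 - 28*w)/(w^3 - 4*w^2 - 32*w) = (w - 7)/(w - 8)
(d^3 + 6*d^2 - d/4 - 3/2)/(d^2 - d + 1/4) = (2*d^2 + 13*d + 6)/(2*d - 1)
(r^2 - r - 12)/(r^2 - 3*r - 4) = (r + 3)/(r + 1)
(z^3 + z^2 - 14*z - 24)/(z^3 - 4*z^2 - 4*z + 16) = (z + 3)/(z - 2)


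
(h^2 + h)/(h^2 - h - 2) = h/(h - 2)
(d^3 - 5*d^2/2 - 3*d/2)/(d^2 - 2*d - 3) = d*(2*d + 1)/(2*(d + 1))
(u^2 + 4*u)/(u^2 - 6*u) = (u + 4)/(u - 6)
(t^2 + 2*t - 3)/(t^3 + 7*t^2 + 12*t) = (t - 1)/(t*(t + 4))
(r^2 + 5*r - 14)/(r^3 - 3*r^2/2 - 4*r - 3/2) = 2*(-r^2 - 5*r + 14)/(-2*r^3 + 3*r^2 + 8*r + 3)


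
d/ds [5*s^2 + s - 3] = 10*s + 1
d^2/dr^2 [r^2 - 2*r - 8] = 2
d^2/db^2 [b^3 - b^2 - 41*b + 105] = 6*b - 2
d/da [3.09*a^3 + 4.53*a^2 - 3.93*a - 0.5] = 9.27*a^2 + 9.06*a - 3.93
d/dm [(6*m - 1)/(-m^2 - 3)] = 2*(3*m^2 - m - 9)/(m^4 + 6*m^2 + 9)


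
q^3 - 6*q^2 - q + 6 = (q - 6)*(q - 1)*(q + 1)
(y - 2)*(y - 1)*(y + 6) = y^3 + 3*y^2 - 16*y + 12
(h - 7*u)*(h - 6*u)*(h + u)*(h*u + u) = h^4*u - 12*h^3*u^2 + h^3*u + 29*h^2*u^3 - 12*h^2*u^2 + 42*h*u^4 + 29*h*u^3 + 42*u^4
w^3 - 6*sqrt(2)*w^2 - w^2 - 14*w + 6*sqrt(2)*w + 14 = (w - 1)*(w - 7*sqrt(2))*(w + sqrt(2))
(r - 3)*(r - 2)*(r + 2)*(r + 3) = r^4 - 13*r^2 + 36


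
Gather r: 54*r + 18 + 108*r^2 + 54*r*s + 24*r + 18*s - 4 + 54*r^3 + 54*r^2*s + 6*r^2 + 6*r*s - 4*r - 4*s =54*r^3 + r^2*(54*s + 114) + r*(60*s + 74) + 14*s + 14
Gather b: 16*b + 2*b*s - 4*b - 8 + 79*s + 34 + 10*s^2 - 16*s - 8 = b*(2*s + 12) + 10*s^2 + 63*s + 18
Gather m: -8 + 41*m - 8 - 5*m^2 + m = -5*m^2 + 42*m - 16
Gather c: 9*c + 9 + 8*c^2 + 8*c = 8*c^2 + 17*c + 9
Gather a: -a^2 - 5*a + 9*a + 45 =-a^2 + 4*a + 45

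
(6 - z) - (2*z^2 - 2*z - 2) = -2*z^2 + z + 8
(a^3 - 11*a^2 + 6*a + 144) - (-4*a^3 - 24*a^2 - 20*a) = 5*a^3 + 13*a^2 + 26*a + 144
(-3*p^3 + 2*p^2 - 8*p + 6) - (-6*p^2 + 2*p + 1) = -3*p^3 + 8*p^2 - 10*p + 5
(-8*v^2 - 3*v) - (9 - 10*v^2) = 2*v^2 - 3*v - 9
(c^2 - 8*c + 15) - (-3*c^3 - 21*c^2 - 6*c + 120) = 3*c^3 + 22*c^2 - 2*c - 105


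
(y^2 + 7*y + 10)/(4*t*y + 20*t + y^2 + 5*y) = (y + 2)/(4*t + y)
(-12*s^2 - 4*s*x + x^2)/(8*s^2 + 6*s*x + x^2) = (-6*s + x)/(4*s + x)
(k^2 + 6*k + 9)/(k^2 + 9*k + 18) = (k + 3)/(k + 6)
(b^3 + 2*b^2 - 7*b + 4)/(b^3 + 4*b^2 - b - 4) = (b - 1)/(b + 1)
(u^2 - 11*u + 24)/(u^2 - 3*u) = (u - 8)/u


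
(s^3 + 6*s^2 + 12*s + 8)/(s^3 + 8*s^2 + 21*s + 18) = (s^2 + 4*s + 4)/(s^2 + 6*s + 9)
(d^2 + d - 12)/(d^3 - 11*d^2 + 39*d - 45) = (d + 4)/(d^2 - 8*d + 15)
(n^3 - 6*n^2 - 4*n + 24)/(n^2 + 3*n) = (n^3 - 6*n^2 - 4*n + 24)/(n*(n + 3))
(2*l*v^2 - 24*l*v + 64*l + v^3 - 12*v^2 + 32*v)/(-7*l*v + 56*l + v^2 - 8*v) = (2*l*v - 8*l + v^2 - 4*v)/(-7*l + v)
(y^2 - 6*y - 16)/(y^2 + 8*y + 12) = (y - 8)/(y + 6)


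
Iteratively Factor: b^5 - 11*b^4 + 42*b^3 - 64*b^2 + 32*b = (b)*(b^4 - 11*b^3 + 42*b^2 - 64*b + 32) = b*(b - 4)*(b^3 - 7*b^2 + 14*b - 8) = b*(b - 4)*(b - 1)*(b^2 - 6*b + 8) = b*(b - 4)*(b - 2)*(b - 1)*(b - 4)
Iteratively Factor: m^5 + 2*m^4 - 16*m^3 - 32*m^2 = (m + 4)*(m^4 - 2*m^3 - 8*m^2) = (m - 4)*(m + 4)*(m^3 + 2*m^2) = m*(m - 4)*(m + 4)*(m^2 + 2*m) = m^2*(m - 4)*(m + 4)*(m + 2)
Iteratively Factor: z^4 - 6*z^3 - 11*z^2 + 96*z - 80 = (z - 1)*(z^3 - 5*z^2 - 16*z + 80) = (z - 1)*(z + 4)*(z^2 - 9*z + 20) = (z - 4)*(z - 1)*(z + 4)*(z - 5)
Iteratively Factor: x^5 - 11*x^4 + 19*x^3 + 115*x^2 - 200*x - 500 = (x - 5)*(x^4 - 6*x^3 - 11*x^2 + 60*x + 100) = (x - 5)^2*(x^3 - x^2 - 16*x - 20) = (x - 5)^3*(x^2 + 4*x + 4) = (x - 5)^3*(x + 2)*(x + 2)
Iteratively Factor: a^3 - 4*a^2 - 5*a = (a - 5)*(a^2 + a) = a*(a - 5)*(a + 1)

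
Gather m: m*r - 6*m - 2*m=m*(r - 8)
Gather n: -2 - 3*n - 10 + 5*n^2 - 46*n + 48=5*n^2 - 49*n + 36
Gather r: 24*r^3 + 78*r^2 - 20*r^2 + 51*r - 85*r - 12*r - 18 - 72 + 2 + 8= 24*r^3 + 58*r^2 - 46*r - 80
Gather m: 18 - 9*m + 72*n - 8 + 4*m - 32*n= -5*m + 40*n + 10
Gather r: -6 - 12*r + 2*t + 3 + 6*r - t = -6*r + t - 3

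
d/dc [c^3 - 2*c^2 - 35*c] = 3*c^2 - 4*c - 35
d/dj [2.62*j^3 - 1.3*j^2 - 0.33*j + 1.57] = 7.86*j^2 - 2.6*j - 0.33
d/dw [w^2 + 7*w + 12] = 2*w + 7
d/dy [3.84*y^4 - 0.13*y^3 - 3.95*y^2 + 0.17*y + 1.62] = 15.36*y^3 - 0.39*y^2 - 7.9*y + 0.17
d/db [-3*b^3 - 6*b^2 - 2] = 3*b*(-3*b - 4)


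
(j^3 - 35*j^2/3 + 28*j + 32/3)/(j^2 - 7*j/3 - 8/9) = 3*(j^2 - 12*j + 32)/(3*j - 8)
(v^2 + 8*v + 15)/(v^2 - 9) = (v + 5)/(v - 3)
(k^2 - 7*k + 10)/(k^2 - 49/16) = 16*(k^2 - 7*k + 10)/(16*k^2 - 49)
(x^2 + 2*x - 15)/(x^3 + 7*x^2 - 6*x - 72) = (x + 5)/(x^2 + 10*x + 24)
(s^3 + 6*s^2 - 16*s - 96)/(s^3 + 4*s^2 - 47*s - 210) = (s^2 - 16)/(s^2 - 2*s - 35)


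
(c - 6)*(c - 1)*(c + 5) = c^3 - 2*c^2 - 29*c + 30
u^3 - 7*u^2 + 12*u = u*(u - 4)*(u - 3)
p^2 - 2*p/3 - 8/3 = (p - 2)*(p + 4/3)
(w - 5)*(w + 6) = w^2 + w - 30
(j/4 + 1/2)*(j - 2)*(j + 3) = j^3/4 + 3*j^2/4 - j - 3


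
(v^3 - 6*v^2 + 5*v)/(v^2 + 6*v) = (v^2 - 6*v + 5)/(v + 6)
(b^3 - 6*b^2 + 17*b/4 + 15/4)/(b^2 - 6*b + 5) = (b^2 - b - 3/4)/(b - 1)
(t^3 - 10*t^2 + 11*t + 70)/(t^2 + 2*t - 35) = (t^2 - 5*t - 14)/(t + 7)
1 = 1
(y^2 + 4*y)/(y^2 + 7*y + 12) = y/(y + 3)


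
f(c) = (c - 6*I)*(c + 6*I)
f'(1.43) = 2.86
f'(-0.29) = -0.58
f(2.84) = 44.07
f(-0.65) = 36.42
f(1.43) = 38.04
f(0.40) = 36.16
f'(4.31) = 8.62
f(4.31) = 54.58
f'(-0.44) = -0.88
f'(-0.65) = -1.30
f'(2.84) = 5.68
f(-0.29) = 36.08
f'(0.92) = 1.84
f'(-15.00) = -30.00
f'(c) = 2*c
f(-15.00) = 261.00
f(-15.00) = 261.00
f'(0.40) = 0.80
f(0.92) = 36.85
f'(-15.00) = -30.00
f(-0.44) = 36.19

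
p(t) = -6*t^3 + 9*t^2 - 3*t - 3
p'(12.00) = -2379.00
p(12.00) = -9111.00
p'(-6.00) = -759.00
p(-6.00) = 1635.00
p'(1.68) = -23.56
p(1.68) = -11.09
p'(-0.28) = -9.45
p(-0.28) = -1.32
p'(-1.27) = -54.89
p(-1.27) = 27.62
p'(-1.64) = -80.93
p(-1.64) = 52.59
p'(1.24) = -8.36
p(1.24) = -4.32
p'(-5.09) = -560.97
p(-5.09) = 1036.68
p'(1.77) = -27.53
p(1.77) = -13.39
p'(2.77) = -91.25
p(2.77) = -69.78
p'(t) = -18*t^2 + 18*t - 3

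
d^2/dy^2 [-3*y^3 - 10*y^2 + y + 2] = -18*y - 20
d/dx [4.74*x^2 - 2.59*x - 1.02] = 9.48*x - 2.59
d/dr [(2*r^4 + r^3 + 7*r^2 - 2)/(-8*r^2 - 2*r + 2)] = (-8*r^5 - 5*r^4 + 3*r^3 - 2*r^2 - r - 1)/(16*r^4 + 8*r^3 - 7*r^2 - 2*r + 1)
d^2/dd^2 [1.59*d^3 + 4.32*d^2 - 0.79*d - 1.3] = 9.54*d + 8.64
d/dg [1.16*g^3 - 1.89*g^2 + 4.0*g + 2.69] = 3.48*g^2 - 3.78*g + 4.0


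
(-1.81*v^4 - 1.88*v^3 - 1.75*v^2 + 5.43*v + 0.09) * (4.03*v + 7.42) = -7.2943*v^5 - 21.0066*v^4 - 21.0021*v^3 + 8.8979*v^2 + 40.6533*v + 0.6678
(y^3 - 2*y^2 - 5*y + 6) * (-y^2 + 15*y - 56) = -y^5 + 17*y^4 - 81*y^3 + 31*y^2 + 370*y - 336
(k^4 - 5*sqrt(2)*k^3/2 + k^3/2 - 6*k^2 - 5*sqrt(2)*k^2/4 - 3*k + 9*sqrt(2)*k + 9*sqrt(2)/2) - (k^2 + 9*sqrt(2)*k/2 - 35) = k^4 - 5*sqrt(2)*k^3/2 + k^3/2 - 7*k^2 - 5*sqrt(2)*k^2/4 - 3*k + 9*sqrt(2)*k/2 + 9*sqrt(2)/2 + 35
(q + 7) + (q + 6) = 2*q + 13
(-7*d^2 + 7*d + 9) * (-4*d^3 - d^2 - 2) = 28*d^5 - 21*d^4 - 43*d^3 + 5*d^2 - 14*d - 18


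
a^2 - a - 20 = (a - 5)*(a + 4)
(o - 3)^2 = o^2 - 6*o + 9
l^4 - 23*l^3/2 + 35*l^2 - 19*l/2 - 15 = (l - 6)*(l - 5)*(l - 1)*(l + 1/2)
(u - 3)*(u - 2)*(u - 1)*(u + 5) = u^4 - u^3 - 19*u^2 + 49*u - 30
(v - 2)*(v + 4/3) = v^2 - 2*v/3 - 8/3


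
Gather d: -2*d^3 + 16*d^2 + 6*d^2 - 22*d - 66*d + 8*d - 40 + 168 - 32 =-2*d^3 + 22*d^2 - 80*d + 96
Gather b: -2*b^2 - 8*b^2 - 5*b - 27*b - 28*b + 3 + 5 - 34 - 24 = -10*b^2 - 60*b - 50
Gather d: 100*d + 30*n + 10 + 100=100*d + 30*n + 110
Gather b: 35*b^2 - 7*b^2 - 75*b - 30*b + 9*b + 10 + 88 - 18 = 28*b^2 - 96*b + 80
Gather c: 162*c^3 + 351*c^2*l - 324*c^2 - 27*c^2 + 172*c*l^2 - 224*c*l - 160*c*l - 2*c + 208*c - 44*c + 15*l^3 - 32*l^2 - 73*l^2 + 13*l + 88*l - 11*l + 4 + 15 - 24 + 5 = 162*c^3 + c^2*(351*l - 351) + c*(172*l^2 - 384*l + 162) + 15*l^3 - 105*l^2 + 90*l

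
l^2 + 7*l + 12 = (l + 3)*(l + 4)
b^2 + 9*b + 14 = (b + 2)*(b + 7)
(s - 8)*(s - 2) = s^2 - 10*s + 16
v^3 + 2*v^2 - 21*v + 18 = (v - 3)*(v - 1)*(v + 6)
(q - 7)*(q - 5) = q^2 - 12*q + 35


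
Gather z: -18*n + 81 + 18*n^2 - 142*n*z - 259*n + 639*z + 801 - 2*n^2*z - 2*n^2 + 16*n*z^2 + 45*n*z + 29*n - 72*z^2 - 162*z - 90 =16*n^2 - 248*n + z^2*(16*n - 72) + z*(-2*n^2 - 97*n + 477) + 792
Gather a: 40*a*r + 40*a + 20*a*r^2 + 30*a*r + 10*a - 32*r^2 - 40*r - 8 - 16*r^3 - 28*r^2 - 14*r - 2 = a*(20*r^2 + 70*r + 50) - 16*r^3 - 60*r^2 - 54*r - 10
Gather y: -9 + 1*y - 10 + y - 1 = 2*y - 20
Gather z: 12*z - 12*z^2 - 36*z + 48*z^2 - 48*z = 36*z^2 - 72*z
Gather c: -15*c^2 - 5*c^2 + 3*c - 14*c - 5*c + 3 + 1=-20*c^2 - 16*c + 4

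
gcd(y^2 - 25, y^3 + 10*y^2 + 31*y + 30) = y + 5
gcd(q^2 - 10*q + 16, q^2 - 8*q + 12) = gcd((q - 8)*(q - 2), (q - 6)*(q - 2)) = q - 2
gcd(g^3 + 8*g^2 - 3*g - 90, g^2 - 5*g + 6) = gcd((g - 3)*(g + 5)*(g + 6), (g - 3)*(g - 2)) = g - 3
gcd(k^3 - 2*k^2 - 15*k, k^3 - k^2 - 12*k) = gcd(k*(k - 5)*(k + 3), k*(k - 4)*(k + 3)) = k^2 + 3*k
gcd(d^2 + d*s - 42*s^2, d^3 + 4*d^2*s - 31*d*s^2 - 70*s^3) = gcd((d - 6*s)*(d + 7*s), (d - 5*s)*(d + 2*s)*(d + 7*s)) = d + 7*s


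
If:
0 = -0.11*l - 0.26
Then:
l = -2.36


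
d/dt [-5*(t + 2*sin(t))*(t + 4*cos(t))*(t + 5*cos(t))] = 5*(t + 2*sin(t))*(t + 4*cos(t))*(5*sin(t) - 1) + 5*(t + 2*sin(t))*(t + 5*cos(t))*(4*sin(t) - 1) - 5*(t + 4*cos(t))*(t + 5*cos(t))*(2*cos(t) + 1)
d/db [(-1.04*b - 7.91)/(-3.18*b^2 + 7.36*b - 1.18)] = (-3.3072*b^2 - 50.3076*b + 59.4448)/(10.1124*b^4 - 46.8096*b^3 + 61.6744*b^2 - 17.3696*b + 1.3924)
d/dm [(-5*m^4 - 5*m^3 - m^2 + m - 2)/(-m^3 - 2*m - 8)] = (5*m^6 + 29*m^4 + 182*m^3 + 116*m^2 + 16*m - 12)/(m^6 + 4*m^4 + 16*m^3 + 4*m^2 + 32*m + 64)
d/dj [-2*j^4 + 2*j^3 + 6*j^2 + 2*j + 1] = -8*j^3 + 6*j^2 + 12*j + 2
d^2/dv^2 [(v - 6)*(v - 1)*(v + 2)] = 6*v - 10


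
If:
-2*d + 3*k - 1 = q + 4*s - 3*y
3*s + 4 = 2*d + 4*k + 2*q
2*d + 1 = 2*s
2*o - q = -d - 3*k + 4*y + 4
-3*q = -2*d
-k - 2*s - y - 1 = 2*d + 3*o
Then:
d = -81/2870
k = 3953/2870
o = -193/205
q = -27/1435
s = 677/1435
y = -1263/2870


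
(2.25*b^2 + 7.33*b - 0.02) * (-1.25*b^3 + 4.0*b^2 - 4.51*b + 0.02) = -2.8125*b^5 - 0.1625*b^4 + 19.1975*b^3 - 33.0933*b^2 + 0.2368*b - 0.0004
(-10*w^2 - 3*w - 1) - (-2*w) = -10*w^2 - w - 1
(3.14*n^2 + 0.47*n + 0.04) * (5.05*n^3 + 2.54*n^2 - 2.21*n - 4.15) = 15.857*n^5 + 10.3491*n^4 - 5.5436*n^3 - 13.9681*n^2 - 2.0389*n - 0.166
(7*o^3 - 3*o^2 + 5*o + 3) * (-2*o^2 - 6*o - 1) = -14*o^5 - 36*o^4 + o^3 - 33*o^2 - 23*o - 3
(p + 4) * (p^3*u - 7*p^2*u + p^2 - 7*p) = p^4*u - 3*p^3*u + p^3 - 28*p^2*u - 3*p^2 - 28*p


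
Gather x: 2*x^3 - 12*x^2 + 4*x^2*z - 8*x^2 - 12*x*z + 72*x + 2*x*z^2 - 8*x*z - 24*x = 2*x^3 + x^2*(4*z - 20) + x*(2*z^2 - 20*z + 48)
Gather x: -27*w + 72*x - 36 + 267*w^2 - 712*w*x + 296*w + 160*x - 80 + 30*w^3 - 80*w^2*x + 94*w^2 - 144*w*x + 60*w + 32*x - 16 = 30*w^3 + 361*w^2 + 329*w + x*(-80*w^2 - 856*w + 264) - 132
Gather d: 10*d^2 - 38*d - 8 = 10*d^2 - 38*d - 8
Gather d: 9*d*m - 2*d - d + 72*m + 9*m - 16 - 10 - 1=d*(9*m - 3) + 81*m - 27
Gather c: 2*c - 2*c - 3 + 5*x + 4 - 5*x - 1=0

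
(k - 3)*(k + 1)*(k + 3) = k^3 + k^2 - 9*k - 9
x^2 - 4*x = x*(x - 4)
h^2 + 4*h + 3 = (h + 1)*(h + 3)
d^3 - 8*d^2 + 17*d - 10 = (d - 5)*(d - 2)*(d - 1)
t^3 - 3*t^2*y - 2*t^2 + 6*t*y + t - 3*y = (t - 1)^2*(t - 3*y)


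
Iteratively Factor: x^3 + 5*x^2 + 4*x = (x)*(x^2 + 5*x + 4) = x*(x + 1)*(x + 4)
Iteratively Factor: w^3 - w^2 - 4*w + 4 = (w - 1)*(w^2 - 4) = (w - 1)*(w + 2)*(w - 2)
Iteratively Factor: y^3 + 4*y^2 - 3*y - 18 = (y - 2)*(y^2 + 6*y + 9) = (y - 2)*(y + 3)*(y + 3)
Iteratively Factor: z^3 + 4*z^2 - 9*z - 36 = (z + 3)*(z^2 + z - 12) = (z + 3)*(z + 4)*(z - 3)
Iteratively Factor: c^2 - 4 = (c + 2)*(c - 2)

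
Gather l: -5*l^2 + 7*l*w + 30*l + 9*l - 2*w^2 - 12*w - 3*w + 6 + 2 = -5*l^2 + l*(7*w + 39) - 2*w^2 - 15*w + 8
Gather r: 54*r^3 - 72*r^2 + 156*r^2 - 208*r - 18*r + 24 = 54*r^3 + 84*r^2 - 226*r + 24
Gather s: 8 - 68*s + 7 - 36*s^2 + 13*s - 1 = -36*s^2 - 55*s + 14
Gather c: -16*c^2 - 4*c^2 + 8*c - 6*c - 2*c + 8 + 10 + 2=20 - 20*c^2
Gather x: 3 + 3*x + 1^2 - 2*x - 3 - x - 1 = 0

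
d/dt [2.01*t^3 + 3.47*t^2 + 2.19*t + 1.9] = 6.03*t^2 + 6.94*t + 2.19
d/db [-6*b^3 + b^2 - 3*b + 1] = -18*b^2 + 2*b - 3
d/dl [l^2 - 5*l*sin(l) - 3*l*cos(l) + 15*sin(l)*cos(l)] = 3*l*sin(l) - 5*l*cos(l) + 2*l - 5*sin(l) - 3*cos(l) + 15*cos(2*l)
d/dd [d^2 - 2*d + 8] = 2*d - 2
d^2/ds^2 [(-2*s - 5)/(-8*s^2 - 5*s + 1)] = 2*((2*s + 5)*(16*s + 5)^2 - 2*(24*s + 25)*(8*s^2 + 5*s - 1))/(8*s^2 + 5*s - 1)^3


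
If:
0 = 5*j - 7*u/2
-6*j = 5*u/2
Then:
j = 0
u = 0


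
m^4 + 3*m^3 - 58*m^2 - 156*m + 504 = (m - 7)*(m - 2)*(m + 6)^2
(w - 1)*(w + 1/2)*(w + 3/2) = w^3 + w^2 - 5*w/4 - 3/4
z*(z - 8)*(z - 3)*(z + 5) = z^4 - 6*z^3 - 31*z^2 + 120*z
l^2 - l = l*(l - 1)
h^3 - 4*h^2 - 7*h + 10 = (h - 5)*(h - 1)*(h + 2)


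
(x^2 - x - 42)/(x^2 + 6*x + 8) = (x^2 - x - 42)/(x^2 + 6*x + 8)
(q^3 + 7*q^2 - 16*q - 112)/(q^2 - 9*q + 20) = (q^2 + 11*q + 28)/(q - 5)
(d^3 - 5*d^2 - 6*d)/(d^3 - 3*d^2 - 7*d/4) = 4*(-d^2 + 5*d + 6)/(-4*d^2 + 12*d + 7)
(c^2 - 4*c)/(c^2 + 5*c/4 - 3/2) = 4*c*(c - 4)/(4*c^2 + 5*c - 6)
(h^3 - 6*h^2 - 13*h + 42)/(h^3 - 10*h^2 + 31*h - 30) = (h^2 - 4*h - 21)/(h^2 - 8*h + 15)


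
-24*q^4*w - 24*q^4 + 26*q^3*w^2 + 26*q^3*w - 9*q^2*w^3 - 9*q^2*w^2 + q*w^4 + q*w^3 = (-4*q + w)*(-3*q + w)*(-2*q + w)*(q*w + q)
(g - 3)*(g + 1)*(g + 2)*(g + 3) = g^4 + 3*g^3 - 7*g^2 - 27*g - 18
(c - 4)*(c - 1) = c^2 - 5*c + 4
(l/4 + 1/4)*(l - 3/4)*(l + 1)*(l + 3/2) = l^4/4 + 11*l^3/16 + 11*l^2/32 - 3*l/8 - 9/32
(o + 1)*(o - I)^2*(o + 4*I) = o^4 + o^3 + 2*I*o^3 + 7*o^2 + 2*I*o^2 + 7*o - 4*I*o - 4*I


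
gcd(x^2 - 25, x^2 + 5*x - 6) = 1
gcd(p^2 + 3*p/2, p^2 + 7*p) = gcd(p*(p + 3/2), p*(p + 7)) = p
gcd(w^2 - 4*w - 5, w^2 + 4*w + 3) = w + 1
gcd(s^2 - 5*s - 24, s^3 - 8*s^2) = s - 8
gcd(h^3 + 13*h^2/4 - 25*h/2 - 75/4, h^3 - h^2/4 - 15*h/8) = h + 5/4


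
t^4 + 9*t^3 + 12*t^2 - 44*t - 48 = (t - 2)*(t + 1)*(t + 4)*(t + 6)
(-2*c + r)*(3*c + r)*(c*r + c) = -6*c^3*r - 6*c^3 + c^2*r^2 + c^2*r + c*r^3 + c*r^2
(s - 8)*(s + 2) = s^2 - 6*s - 16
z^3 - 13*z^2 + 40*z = z*(z - 8)*(z - 5)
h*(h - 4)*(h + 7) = h^3 + 3*h^2 - 28*h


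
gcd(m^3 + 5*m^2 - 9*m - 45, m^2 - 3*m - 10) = 1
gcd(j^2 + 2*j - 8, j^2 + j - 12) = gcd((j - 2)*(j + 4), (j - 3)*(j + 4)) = j + 4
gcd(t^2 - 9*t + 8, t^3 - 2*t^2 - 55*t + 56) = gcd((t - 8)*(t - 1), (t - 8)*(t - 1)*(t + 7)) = t^2 - 9*t + 8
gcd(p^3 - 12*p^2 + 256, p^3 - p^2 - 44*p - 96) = p^2 - 4*p - 32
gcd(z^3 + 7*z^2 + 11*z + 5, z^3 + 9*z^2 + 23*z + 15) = z^2 + 6*z + 5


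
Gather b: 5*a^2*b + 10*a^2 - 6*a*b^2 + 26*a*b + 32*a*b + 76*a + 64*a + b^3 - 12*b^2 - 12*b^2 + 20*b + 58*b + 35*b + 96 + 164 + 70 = 10*a^2 + 140*a + b^3 + b^2*(-6*a - 24) + b*(5*a^2 + 58*a + 113) + 330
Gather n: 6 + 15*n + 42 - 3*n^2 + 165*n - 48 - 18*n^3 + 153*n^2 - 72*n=-18*n^3 + 150*n^2 + 108*n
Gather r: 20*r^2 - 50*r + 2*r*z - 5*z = 20*r^2 + r*(2*z - 50) - 5*z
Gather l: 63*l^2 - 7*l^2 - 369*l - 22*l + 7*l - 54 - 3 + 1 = 56*l^2 - 384*l - 56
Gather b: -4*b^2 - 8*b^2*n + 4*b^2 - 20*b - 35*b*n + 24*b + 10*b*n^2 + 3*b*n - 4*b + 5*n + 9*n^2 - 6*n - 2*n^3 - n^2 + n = -8*b^2*n + b*(10*n^2 - 32*n) - 2*n^3 + 8*n^2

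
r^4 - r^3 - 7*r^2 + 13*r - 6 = (r - 2)*(r - 1)^2*(r + 3)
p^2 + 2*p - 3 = (p - 1)*(p + 3)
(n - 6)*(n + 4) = n^2 - 2*n - 24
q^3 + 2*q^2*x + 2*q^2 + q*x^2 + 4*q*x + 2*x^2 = (q + 2)*(q + x)^2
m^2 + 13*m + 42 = (m + 6)*(m + 7)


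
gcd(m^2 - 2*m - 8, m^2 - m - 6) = m + 2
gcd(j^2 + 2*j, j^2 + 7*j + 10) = j + 2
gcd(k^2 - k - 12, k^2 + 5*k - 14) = 1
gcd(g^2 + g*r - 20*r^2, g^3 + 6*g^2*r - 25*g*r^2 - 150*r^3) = g + 5*r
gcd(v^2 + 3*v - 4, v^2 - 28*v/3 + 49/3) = 1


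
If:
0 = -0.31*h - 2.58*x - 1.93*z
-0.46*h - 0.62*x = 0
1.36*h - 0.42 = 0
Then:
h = 0.31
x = -0.23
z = 0.26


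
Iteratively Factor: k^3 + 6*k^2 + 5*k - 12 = (k + 4)*(k^2 + 2*k - 3) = (k + 3)*(k + 4)*(k - 1)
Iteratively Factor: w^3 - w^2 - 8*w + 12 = (w - 2)*(w^2 + w - 6) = (w - 2)*(w + 3)*(w - 2)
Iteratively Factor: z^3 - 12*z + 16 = (z + 4)*(z^2 - 4*z + 4) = (z - 2)*(z + 4)*(z - 2)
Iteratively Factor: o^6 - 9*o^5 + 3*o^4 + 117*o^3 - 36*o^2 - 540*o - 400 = (o - 4)*(o^5 - 5*o^4 - 17*o^3 + 49*o^2 + 160*o + 100) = (o - 4)*(o + 2)*(o^4 - 7*o^3 - 3*o^2 + 55*o + 50) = (o - 4)*(o + 2)^2*(o^3 - 9*o^2 + 15*o + 25) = (o - 4)*(o + 1)*(o + 2)^2*(o^2 - 10*o + 25) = (o - 5)*(o - 4)*(o + 1)*(o + 2)^2*(o - 5)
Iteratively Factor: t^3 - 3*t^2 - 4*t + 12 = (t - 2)*(t^2 - t - 6) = (t - 2)*(t + 2)*(t - 3)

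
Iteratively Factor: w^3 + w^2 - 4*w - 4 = (w - 2)*(w^2 + 3*w + 2) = (w - 2)*(w + 2)*(w + 1)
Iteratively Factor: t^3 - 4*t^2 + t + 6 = (t - 3)*(t^2 - t - 2) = (t - 3)*(t - 2)*(t + 1)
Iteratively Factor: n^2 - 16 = (n - 4)*(n + 4)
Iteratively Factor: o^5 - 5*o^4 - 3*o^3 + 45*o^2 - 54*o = (o)*(o^4 - 5*o^3 - 3*o^2 + 45*o - 54) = o*(o + 3)*(o^3 - 8*o^2 + 21*o - 18) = o*(o - 3)*(o + 3)*(o^2 - 5*o + 6) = o*(o - 3)*(o - 2)*(o + 3)*(o - 3)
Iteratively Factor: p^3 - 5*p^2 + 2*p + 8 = (p - 4)*(p^2 - p - 2) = (p - 4)*(p + 1)*(p - 2)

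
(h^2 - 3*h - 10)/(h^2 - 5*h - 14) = (h - 5)/(h - 7)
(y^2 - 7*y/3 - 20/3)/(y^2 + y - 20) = (y + 5/3)/(y + 5)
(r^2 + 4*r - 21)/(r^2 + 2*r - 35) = (r - 3)/(r - 5)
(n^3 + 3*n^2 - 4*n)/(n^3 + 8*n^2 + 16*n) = (n - 1)/(n + 4)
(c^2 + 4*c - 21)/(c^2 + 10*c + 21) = (c - 3)/(c + 3)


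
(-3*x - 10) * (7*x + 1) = -21*x^2 - 73*x - 10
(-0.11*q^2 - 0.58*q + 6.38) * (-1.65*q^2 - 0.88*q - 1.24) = 0.1815*q^4 + 1.0538*q^3 - 9.8802*q^2 - 4.8952*q - 7.9112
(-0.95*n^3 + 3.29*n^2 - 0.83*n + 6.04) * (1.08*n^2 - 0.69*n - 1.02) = -1.026*n^5 + 4.2087*n^4 - 2.1975*n^3 + 3.7401*n^2 - 3.321*n - 6.1608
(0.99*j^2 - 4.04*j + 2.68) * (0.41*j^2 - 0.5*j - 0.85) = 0.4059*j^4 - 2.1514*j^3 + 2.2773*j^2 + 2.094*j - 2.278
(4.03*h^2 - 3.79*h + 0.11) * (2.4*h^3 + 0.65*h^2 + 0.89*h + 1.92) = 9.672*h^5 - 6.4765*h^4 + 1.3872*h^3 + 4.436*h^2 - 7.1789*h + 0.2112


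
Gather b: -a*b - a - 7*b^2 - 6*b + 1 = -a - 7*b^2 + b*(-a - 6) + 1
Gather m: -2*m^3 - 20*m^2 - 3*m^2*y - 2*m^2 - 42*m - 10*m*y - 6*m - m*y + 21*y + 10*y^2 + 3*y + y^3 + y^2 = -2*m^3 + m^2*(-3*y - 22) + m*(-11*y - 48) + y^3 + 11*y^2 + 24*y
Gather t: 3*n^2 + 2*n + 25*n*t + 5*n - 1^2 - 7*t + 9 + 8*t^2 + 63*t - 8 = 3*n^2 + 7*n + 8*t^2 + t*(25*n + 56)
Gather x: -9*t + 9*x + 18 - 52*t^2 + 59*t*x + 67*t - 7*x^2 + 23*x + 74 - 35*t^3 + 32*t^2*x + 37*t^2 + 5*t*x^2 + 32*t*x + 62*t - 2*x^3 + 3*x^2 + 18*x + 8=-35*t^3 - 15*t^2 + 120*t - 2*x^3 + x^2*(5*t - 4) + x*(32*t^2 + 91*t + 50) + 100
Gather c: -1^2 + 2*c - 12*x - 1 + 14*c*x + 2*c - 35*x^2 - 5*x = c*(14*x + 4) - 35*x^2 - 17*x - 2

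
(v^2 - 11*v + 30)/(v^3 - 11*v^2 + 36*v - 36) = (v - 5)/(v^2 - 5*v + 6)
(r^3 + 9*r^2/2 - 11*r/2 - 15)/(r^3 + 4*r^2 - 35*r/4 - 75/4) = 2*(r - 2)/(2*r - 5)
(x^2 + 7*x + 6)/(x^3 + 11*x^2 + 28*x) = (x^2 + 7*x + 6)/(x*(x^2 + 11*x + 28))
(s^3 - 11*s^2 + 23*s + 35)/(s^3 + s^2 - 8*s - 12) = (s^3 - 11*s^2 + 23*s + 35)/(s^3 + s^2 - 8*s - 12)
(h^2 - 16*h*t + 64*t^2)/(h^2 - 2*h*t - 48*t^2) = (h - 8*t)/(h + 6*t)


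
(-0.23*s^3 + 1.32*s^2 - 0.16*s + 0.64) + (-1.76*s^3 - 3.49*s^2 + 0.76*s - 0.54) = -1.99*s^3 - 2.17*s^2 + 0.6*s + 0.1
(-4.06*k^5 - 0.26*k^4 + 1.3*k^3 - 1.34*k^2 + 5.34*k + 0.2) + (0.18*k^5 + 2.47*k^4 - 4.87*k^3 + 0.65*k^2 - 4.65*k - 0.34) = -3.88*k^5 + 2.21*k^4 - 3.57*k^3 - 0.69*k^2 + 0.69*k - 0.14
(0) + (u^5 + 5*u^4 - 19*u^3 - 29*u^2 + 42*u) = u^5 + 5*u^4 - 19*u^3 - 29*u^2 + 42*u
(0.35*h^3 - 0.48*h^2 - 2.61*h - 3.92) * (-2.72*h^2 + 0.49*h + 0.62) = -0.952*h^5 + 1.4771*h^4 + 7.081*h^3 + 9.0859*h^2 - 3.539*h - 2.4304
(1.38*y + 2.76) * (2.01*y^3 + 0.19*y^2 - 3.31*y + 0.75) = 2.7738*y^4 + 5.8098*y^3 - 4.0434*y^2 - 8.1006*y + 2.07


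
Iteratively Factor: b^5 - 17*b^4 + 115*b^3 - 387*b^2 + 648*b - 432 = (b - 3)*(b^4 - 14*b^3 + 73*b^2 - 168*b + 144) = (b - 3)^2*(b^3 - 11*b^2 + 40*b - 48) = (b - 4)*(b - 3)^2*(b^2 - 7*b + 12) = (b - 4)*(b - 3)^3*(b - 4)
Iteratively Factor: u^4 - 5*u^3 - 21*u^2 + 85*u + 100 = (u - 5)*(u^3 - 21*u - 20) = (u - 5)^2*(u^2 + 5*u + 4) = (u - 5)^2*(u + 1)*(u + 4)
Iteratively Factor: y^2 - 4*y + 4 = (y - 2)*(y - 2)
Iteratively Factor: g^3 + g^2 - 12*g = (g - 3)*(g^2 + 4*g) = g*(g - 3)*(g + 4)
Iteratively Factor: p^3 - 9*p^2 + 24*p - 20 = (p - 5)*(p^2 - 4*p + 4) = (p - 5)*(p - 2)*(p - 2)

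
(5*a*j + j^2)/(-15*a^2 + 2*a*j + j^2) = -j/(3*a - j)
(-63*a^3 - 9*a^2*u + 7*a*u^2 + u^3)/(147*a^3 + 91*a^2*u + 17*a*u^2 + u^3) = (-3*a + u)/(7*a + u)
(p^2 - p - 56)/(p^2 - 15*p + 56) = (p + 7)/(p - 7)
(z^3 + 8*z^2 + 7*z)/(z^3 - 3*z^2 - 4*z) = (z + 7)/(z - 4)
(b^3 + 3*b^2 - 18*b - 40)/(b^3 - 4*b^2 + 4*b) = (b^3 + 3*b^2 - 18*b - 40)/(b*(b^2 - 4*b + 4))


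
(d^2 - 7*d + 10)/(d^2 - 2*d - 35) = (-d^2 + 7*d - 10)/(-d^2 + 2*d + 35)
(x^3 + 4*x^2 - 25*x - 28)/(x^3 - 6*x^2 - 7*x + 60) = (x^2 + 8*x + 7)/(x^2 - 2*x - 15)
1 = 1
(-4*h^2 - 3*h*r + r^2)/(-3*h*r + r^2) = (4*h^2 + 3*h*r - r^2)/(r*(3*h - r))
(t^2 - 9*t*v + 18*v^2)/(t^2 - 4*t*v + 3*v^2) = (t - 6*v)/(t - v)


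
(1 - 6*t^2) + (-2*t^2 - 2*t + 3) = -8*t^2 - 2*t + 4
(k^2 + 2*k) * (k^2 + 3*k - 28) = k^4 + 5*k^3 - 22*k^2 - 56*k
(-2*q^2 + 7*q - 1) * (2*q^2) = -4*q^4 + 14*q^3 - 2*q^2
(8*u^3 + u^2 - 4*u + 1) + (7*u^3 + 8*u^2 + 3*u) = 15*u^3 + 9*u^2 - u + 1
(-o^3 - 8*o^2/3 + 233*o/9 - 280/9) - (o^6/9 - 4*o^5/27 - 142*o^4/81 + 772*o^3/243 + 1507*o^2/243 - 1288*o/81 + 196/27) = -o^6/9 + 4*o^5/27 + 142*o^4/81 - 1015*o^3/243 - 2155*o^2/243 + 3385*o/81 - 1036/27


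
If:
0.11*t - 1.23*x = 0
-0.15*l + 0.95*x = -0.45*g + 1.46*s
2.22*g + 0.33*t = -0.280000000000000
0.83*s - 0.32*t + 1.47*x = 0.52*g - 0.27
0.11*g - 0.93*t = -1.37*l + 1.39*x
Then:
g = -0.39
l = 1.42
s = -0.16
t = 1.80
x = 0.16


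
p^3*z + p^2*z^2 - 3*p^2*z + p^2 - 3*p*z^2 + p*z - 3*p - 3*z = (p - 3)*(p + z)*(p*z + 1)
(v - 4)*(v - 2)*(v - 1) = v^3 - 7*v^2 + 14*v - 8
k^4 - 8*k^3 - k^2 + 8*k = k*(k - 8)*(k - 1)*(k + 1)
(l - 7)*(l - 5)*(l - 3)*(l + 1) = l^4 - 14*l^3 + 56*l^2 - 34*l - 105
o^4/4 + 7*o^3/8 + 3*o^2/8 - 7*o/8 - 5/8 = (o/2 + 1/2)^2*(o - 1)*(o + 5/2)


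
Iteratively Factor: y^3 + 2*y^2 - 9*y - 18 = (y + 3)*(y^2 - y - 6) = (y + 2)*(y + 3)*(y - 3)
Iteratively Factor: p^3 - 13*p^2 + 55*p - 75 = (p - 5)*(p^2 - 8*p + 15) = (p - 5)*(p - 3)*(p - 5)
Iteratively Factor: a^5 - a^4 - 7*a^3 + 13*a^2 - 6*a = (a - 1)*(a^4 - 7*a^2 + 6*a) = (a - 1)*(a + 3)*(a^3 - 3*a^2 + 2*a) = (a - 1)^2*(a + 3)*(a^2 - 2*a) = (a - 2)*(a - 1)^2*(a + 3)*(a)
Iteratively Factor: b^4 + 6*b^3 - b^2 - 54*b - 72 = (b + 3)*(b^3 + 3*b^2 - 10*b - 24) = (b + 3)*(b + 4)*(b^2 - b - 6) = (b - 3)*(b + 3)*(b + 4)*(b + 2)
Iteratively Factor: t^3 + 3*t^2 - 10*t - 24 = (t + 2)*(t^2 + t - 12) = (t + 2)*(t + 4)*(t - 3)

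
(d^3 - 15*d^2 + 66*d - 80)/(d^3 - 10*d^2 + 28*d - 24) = (d^2 - 13*d + 40)/(d^2 - 8*d + 12)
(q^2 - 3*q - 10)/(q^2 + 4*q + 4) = (q - 5)/(q + 2)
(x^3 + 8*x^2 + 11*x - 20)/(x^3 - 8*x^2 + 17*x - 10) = (x^2 + 9*x + 20)/(x^2 - 7*x + 10)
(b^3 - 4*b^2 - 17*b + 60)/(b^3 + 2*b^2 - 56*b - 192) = (b^2 - 8*b + 15)/(b^2 - 2*b - 48)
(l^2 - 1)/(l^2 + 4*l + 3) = (l - 1)/(l + 3)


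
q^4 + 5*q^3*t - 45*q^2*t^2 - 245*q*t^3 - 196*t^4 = (q - 7*t)*(q + t)*(q + 4*t)*(q + 7*t)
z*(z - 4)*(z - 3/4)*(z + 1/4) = z^4 - 9*z^3/2 + 29*z^2/16 + 3*z/4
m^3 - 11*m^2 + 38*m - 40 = (m - 5)*(m - 4)*(m - 2)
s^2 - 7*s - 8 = (s - 8)*(s + 1)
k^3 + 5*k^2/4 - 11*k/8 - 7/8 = (k - 1)*(k + 1/2)*(k + 7/4)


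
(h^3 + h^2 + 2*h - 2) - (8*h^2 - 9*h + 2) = h^3 - 7*h^2 + 11*h - 4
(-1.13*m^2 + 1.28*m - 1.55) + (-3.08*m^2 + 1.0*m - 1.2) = -4.21*m^2 + 2.28*m - 2.75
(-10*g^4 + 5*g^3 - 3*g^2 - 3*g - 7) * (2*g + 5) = -20*g^5 - 40*g^4 + 19*g^3 - 21*g^2 - 29*g - 35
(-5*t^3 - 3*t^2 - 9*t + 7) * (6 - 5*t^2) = 25*t^5 + 15*t^4 + 15*t^3 - 53*t^2 - 54*t + 42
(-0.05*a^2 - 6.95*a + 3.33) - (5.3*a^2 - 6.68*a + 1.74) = -5.35*a^2 - 0.27*a + 1.59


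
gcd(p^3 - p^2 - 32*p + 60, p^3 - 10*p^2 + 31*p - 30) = p^2 - 7*p + 10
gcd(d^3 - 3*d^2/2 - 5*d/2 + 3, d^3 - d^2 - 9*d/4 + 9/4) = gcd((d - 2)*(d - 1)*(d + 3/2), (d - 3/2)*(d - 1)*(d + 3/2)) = d^2 + d/2 - 3/2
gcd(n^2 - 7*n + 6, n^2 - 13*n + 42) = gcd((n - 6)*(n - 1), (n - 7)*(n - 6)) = n - 6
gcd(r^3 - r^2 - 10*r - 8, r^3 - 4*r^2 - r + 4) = r^2 - 3*r - 4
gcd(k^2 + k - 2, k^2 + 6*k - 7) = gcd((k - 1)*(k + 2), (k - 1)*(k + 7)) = k - 1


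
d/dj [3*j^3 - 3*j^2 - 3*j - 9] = 9*j^2 - 6*j - 3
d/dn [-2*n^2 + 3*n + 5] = 3 - 4*n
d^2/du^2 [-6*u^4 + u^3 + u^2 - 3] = -72*u^2 + 6*u + 2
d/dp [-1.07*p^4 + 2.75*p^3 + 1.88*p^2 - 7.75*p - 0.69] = -4.28*p^3 + 8.25*p^2 + 3.76*p - 7.75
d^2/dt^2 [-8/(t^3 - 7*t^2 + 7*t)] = 16*(t*(3*t - 7)*(t^2 - 7*t + 7) - (3*t^2 - 14*t + 7)^2)/(t^3*(t^2 - 7*t + 7)^3)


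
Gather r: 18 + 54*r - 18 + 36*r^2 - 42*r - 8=36*r^2 + 12*r - 8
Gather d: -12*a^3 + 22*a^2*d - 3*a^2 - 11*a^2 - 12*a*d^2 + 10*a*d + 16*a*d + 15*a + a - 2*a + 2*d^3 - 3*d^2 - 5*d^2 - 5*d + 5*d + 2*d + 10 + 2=-12*a^3 - 14*a^2 + 14*a + 2*d^3 + d^2*(-12*a - 8) + d*(22*a^2 + 26*a + 2) + 12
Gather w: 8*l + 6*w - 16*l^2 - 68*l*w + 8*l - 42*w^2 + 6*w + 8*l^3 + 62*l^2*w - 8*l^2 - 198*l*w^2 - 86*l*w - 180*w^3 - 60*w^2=8*l^3 - 24*l^2 + 16*l - 180*w^3 + w^2*(-198*l - 102) + w*(62*l^2 - 154*l + 12)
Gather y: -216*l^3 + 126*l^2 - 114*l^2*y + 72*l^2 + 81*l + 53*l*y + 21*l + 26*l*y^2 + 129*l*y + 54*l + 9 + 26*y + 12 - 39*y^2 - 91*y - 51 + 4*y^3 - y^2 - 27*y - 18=-216*l^3 + 198*l^2 + 156*l + 4*y^3 + y^2*(26*l - 40) + y*(-114*l^2 + 182*l - 92) - 48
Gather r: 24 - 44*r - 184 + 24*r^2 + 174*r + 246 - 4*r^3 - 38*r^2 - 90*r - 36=-4*r^3 - 14*r^2 + 40*r + 50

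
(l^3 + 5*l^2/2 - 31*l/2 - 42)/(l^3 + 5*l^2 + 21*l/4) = 2*(l^2 - l - 12)/(l*(2*l + 3))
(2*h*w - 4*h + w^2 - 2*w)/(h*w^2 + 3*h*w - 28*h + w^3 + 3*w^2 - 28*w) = (2*h*w - 4*h + w^2 - 2*w)/(h*w^2 + 3*h*w - 28*h + w^3 + 3*w^2 - 28*w)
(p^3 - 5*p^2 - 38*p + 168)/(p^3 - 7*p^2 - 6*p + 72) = (p^2 - p - 42)/(p^2 - 3*p - 18)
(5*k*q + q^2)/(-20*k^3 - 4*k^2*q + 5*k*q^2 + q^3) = q/(-4*k^2 + q^2)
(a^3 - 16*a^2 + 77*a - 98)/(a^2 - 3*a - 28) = (a^2 - 9*a + 14)/(a + 4)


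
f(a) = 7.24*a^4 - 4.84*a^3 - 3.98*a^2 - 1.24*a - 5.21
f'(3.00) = 626.12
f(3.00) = 411.01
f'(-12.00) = -52039.48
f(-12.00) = 157928.71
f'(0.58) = -5.09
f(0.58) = -7.39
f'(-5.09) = -4155.93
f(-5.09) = 5395.95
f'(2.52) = 349.94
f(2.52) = 180.91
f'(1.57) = 62.54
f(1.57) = 8.29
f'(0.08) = -1.95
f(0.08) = -5.34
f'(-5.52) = -5270.70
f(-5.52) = 7416.38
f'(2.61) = 393.97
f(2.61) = 214.36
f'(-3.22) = -1093.02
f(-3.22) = 897.43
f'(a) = 28.96*a^3 - 14.52*a^2 - 7.96*a - 1.24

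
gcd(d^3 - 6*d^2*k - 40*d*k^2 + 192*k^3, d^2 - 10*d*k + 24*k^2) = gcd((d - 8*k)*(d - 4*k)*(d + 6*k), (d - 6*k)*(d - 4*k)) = d - 4*k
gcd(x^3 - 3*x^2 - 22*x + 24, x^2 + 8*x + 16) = x + 4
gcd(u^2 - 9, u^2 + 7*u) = 1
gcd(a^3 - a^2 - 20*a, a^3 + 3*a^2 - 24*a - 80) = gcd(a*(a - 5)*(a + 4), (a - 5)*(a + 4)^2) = a^2 - a - 20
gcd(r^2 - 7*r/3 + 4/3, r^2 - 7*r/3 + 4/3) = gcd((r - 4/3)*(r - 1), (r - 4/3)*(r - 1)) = r^2 - 7*r/3 + 4/3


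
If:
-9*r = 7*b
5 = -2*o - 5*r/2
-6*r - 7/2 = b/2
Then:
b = 21/25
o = -101/60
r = -49/75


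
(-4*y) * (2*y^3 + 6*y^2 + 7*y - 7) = -8*y^4 - 24*y^3 - 28*y^2 + 28*y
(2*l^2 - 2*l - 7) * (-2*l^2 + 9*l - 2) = -4*l^4 + 22*l^3 - 8*l^2 - 59*l + 14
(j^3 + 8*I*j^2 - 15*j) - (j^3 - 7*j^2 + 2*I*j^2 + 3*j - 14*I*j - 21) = 7*j^2 + 6*I*j^2 - 18*j + 14*I*j + 21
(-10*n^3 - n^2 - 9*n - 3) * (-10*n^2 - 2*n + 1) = 100*n^5 + 30*n^4 + 82*n^3 + 47*n^2 - 3*n - 3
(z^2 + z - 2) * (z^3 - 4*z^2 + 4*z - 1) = z^5 - 3*z^4 - 2*z^3 + 11*z^2 - 9*z + 2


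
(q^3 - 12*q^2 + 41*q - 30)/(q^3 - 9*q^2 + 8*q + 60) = (q - 1)/(q + 2)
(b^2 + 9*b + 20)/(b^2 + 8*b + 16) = (b + 5)/(b + 4)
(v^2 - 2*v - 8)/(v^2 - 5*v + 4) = (v + 2)/(v - 1)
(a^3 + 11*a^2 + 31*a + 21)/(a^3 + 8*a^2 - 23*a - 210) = (a^2 + 4*a + 3)/(a^2 + a - 30)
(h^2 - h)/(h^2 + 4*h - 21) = h*(h - 1)/(h^2 + 4*h - 21)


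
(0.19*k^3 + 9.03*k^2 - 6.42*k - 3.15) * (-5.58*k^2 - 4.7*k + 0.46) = -1.0602*k^5 - 51.2804*k^4 - 6.52999999999999*k^3 + 51.9048*k^2 + 11.8518*k - 1.449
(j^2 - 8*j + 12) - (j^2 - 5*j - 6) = 18 - 3*j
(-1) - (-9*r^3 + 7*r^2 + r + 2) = 9*r^3 - 7*r^2 - r - 3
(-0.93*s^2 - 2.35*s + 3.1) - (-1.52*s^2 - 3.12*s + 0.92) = 0.59*s^2 + 0.77*s + 2.18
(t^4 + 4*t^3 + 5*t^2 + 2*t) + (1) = t^4 + 4*t^3 + 5*t^2 + 2*t + 1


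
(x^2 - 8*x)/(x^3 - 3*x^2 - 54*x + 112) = x/(x^2 + 5*x - 14)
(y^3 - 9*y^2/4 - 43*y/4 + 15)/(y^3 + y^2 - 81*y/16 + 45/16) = 4*(y - 4)/(4*y - 3)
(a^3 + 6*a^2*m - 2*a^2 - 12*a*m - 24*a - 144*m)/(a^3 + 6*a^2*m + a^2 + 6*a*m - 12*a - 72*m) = (a - 6)/(a - 3)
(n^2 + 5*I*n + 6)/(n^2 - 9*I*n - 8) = (n + 6*I)/(n - 8*I)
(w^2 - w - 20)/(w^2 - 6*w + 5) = (w + 4)/(w - 1)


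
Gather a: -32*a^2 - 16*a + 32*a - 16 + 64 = -32*a^2 + 16*a + 48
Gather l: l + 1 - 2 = l - 1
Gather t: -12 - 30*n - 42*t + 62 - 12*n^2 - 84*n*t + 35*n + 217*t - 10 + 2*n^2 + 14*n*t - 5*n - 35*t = -10*n^2 + t*(140 - 70*n) + 40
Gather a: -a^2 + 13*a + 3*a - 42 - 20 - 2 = -a^2 + 16*a - 64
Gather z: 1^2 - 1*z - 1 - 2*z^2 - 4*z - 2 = -2*z^2 - 5*z - 2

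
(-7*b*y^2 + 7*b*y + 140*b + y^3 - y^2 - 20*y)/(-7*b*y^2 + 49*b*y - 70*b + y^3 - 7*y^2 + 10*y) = (y + 4)/(y - 2)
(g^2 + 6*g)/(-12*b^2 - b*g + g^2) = g*(-g - 6)/(12*b^2 + b*g - g^2)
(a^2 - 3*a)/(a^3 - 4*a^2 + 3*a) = 1/(a - 1)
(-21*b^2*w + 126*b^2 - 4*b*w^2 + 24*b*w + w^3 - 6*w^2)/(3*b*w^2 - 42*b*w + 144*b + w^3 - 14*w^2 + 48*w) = (-7*b + w)/(w - 8)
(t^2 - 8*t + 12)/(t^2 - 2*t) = (t - 6)/t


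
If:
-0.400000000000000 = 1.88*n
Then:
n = -0.21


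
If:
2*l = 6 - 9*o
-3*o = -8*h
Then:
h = 3*o/8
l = 3 - 9*o/2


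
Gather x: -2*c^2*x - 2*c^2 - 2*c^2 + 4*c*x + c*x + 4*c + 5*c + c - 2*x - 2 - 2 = -4*c^2 + 10*c + x*(-2*c^2 + 5*c - 2) - 4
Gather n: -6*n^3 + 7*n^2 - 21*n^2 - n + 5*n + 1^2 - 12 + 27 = -6*n^3 - 14*n^2 + 4*n + 16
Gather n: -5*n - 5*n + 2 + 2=4 - 10*n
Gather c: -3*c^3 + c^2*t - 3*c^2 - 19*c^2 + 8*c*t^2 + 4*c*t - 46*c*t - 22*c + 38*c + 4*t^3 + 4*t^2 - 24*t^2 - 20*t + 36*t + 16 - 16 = -3*c^3 + c^2*(t - 22) + c*(8*t^2 - 42*t + 16) + 4*t^3 - 20*t^2 + 16*t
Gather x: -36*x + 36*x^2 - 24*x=36*x^2 - 60*x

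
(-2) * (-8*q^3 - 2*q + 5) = 16*q^3 + 4*q - 10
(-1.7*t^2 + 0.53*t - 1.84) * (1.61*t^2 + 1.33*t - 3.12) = -2.737*t^4 - 1.4077*t^3 + 3.0465*t^2 - 4.1008*t + 5.7408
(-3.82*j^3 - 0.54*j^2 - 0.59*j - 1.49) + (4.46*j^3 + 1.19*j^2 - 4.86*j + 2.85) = 0.64*j^3 + 0.65*j^2 - 5.45*j + 1.36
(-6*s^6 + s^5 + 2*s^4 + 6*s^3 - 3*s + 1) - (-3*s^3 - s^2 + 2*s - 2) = -6*s^6 + s^5 + 2*s^4 + 9*s^3 + s^2 - 5*s + 3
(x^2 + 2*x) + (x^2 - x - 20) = 2*x^2 + x - 20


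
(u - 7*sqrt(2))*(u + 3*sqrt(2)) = u^2 - 4*sqrt(2)*u - 42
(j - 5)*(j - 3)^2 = j^3 - 11*j^2 + 39*j - 45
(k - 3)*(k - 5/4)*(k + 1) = k^3 - 13*k^2/4 - k/2 + 15/4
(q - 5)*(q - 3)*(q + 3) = q^3 - 5*q^2 - 9*q + 45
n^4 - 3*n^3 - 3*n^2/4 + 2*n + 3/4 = (n - 3)*(n - 1)*(n + 1/2)^2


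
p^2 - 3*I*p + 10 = (p - 5*I)*(p + 2*I)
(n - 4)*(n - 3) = n^2 - 7*n + 12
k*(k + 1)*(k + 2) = k^3 + 3*k^2 + 2*k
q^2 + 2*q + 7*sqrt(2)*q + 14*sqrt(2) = (q + 2)*(q + 7*sqrt(2))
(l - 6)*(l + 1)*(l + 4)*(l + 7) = l^4 + 6*l^3 - 33*l^2 - 206*l - 168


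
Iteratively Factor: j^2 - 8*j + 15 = (j - 3)*(j - 5)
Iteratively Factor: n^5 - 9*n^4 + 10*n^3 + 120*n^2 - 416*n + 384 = (n - 4)*(n^4 - 5*n^3 - 10*n^2 + 80*n - 96) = (n - 4)*(n - 2)*(n^3 - 3*n^2 - 16*n + 48) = (n - 4)^2*(n - 2)*(n^2 + n - 12) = (n - 4)^2*(n - 3)*(n - 2)*(n + 4)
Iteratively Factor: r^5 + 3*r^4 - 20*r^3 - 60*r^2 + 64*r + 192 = (r + 4)*(r^4 - r^3 - 16*r^2 + 4*r + 48) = (r + 3)*(r + 4)*(r^3 - 4*r^2 - 4*r + 16) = (r + 2)*(r + 3)*(r + 4)*(r^2 - 6*r + 8) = (r - 4)*(r + 2)*(r + 3)*(r + 4)*(r - 2)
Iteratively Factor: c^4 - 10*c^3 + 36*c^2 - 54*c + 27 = (c - 1)*(c^3 - 9*c^2 + 27*c - 27) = (c - 3)*(c - 1)*(c^2 - 6*c + 9) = (c - 3)^2*(c - 1)*(c - 3)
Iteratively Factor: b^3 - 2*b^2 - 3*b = (b + 1)*(b^2 - 3*b) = (b - 3)*(b + 1)*(b)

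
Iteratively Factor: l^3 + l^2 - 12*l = (l - 3)*(l^2 + 4*l) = (l - 3)*(l + 4)*(l)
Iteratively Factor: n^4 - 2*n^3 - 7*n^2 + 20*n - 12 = (n + 3)*(n^3 - 5*n^2 + 8*n - 4) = (n - 2)*(n + 3)*(n^2 - 3*n + 2) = (n - 2)*(n - 1)*(n + 3)*(n - 2)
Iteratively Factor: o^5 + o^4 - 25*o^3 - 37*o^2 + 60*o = (o + 4)*(o^4 - 3*o^3 - 13*o^2 + 15*o) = (o + 3)*(o + 4)*(o^3 - 6*o^2 + 5*o) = (o - 5)*(o + 3)*(o + 4)*(o^2 - o) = (o - 5)*(o - 1)*(o + 3)*(o + 4)*(o)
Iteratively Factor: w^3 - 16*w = (w + 4)*(w^2 - 4*w) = (w - 4)*(w + 4)*(w)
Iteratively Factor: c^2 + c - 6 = (c + 3)*(c - 2)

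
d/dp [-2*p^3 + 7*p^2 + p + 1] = -6*p^2 + 14*p + 1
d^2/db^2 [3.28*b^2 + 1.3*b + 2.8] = 6.56000000000000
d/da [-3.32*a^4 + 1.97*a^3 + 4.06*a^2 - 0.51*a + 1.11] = -13.28*a^3 + 5.91*a^2 + 8.12*a - 0.51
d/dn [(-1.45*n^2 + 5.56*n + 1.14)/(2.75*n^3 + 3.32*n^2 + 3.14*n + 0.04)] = (3.9875*n^4 - 30.58*n^3 - 32.4172*n^2 - 7.6856*n - 3.3572)/(7.5625*n^6 + 18.26*n^5 + 28.2924*n^4 + 21.0696*n^3 + 10.1252*n^2 + 0.2512*n + 0.0016)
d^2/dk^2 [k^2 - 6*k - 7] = 2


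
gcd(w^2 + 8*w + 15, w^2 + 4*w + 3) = w + 3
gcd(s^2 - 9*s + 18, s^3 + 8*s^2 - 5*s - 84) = s - 3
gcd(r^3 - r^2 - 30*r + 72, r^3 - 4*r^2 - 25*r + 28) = 1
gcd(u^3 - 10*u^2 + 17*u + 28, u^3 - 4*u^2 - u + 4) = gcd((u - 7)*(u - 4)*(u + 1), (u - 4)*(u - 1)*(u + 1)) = u^2 - 3*u - 4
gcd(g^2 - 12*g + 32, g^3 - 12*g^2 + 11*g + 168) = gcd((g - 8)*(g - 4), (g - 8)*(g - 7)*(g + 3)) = g - 8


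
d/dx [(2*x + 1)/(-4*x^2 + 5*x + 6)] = (8*x^2 + 8*x + 7)/(16*x^4 - 40*x^3 - 23*x^2 + 60*x + 36)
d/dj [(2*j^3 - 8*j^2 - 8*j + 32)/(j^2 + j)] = 2*(j^4 + 2*j^3 - 32*j - 16)/(j^2*(j^2 + 2*j + 1))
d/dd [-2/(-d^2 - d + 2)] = 2*(-2*d - 1)/(d^2 + d - 2)^2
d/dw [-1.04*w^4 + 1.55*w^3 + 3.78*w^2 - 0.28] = w*(-4.16*w^2 + 4.65*w + 7.56)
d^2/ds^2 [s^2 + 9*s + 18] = 2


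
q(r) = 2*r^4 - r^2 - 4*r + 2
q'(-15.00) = -26974.00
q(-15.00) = 101087.00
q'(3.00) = 206.00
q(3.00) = 143.00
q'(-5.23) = -1137.99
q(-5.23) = 1491.93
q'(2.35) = 95.12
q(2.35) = 48.07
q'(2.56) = 125.10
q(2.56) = 71.11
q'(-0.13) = -3.76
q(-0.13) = 2.50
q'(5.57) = 1367.33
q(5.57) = 1873.78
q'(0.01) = -4.02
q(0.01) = 1.96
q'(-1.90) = -55.07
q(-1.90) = 32.05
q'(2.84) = 173.57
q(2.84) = 112.68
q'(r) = 8*r^3 - 2*r - 4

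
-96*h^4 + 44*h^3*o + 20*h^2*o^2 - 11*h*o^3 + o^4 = (-8*h + o)*(-3*h + o)*(-2*h + o)*(2*h + o)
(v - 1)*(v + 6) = v^2 + 5*v - 6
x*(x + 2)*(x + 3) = x^3 + 5*x^2 + 6*x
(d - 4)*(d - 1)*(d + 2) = d^3 - 3*d^2 - 6*d + 8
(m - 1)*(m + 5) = m^2 + 4*m - 5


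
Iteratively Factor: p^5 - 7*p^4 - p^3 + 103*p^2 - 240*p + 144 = (p - 1)*(p^4 - 6*p^3 - 7*p^2 + 96*p - 144) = (p - 3)*(p - 1)*(p^3 - 3*p^2 - 16*p + 48) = (p - 4)*(p - 3)*(p - 1)*(p^2 + p - 12) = (p - 4)*(p - 3)^2*(p - 1)*(p + 4)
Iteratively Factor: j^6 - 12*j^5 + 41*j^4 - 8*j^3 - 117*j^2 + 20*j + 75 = (j - 5)*(j^5 - 7*j^4 + 6*j^3 + 22*j^2 - 7*j - 15) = (j - 5)*(j + 1)*(j^4 - 8*j^3 + 14*j^2 + 8*j - 15) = (j - 5)*(j + 1)^2*(j^3 - 9*j^2 + 23*j - 15) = (j - 5)*(j - 1)*(j + 1)^2*(j^2 - 8*j + 15) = (j - 5)^2*(j - 1)*(j + 1)^2*(j - 3)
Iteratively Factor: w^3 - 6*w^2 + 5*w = (w - 1)*(w^2 - 5*w) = (w - 5)*(w - 1)*(w)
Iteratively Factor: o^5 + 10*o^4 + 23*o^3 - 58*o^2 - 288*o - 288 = (o + 2)*(o^4 + 8*o^3 + 7*o^2 - 72*o - 144) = (o + 2)*(o + 4)*(o^3 + 4*o^2 - 9*o - 36) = (o + 2)*(o + 4)^2*(o^2 - 9) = (o - 3)*(o + 2)*(o + 4)^2*(o + 3)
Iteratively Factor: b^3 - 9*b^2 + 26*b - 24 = (b - 4)*(b^2 - 5*b + 6) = (b - 4)*(b - 2)*(b - 3)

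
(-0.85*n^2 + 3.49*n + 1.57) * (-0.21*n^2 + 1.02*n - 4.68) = 0.1785*n^4 - 1.5999*n^3 + 7.2081*n^2 - 14.7318*n - 7.3476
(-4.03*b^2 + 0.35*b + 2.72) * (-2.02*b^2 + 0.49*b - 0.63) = 8.1406*b^4 - 2.6817*b^3 - 2.784*b^2 + 1.1123*b - 1.7136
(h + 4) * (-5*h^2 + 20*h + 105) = -5*h^3 + 185*h + 420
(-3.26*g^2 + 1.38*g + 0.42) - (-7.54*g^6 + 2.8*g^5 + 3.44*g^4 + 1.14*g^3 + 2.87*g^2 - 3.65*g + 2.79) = 7.54*g^6 - 2.8*g^5 - 3.44*g^4 - 1.14*g^3 - 6.13*g^2 + 5.03*g - 2.37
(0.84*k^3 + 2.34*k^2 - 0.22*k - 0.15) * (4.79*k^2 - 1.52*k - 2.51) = 4.0236*k^5 + 9.9318*k^4 - 6.719*k^3 - 6.2575*k^2 + 0.7802*k + 0.3765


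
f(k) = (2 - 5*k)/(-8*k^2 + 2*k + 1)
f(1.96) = 0.30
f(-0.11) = 3.73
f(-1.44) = -0.50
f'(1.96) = -0.15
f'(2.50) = -0.09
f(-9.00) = -0.07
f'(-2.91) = -0.08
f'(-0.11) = -27.86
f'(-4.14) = -0.04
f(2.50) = 0.24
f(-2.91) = -0.23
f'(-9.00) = -0.00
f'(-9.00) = -0.00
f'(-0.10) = -24.31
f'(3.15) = -0.06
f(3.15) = 0.19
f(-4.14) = -0.16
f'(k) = (2 - 5*k)*(16*k - 2)/(-8*k^2 + 2*k + 1)^2 - 5/(-8*k^2 + 2*k + 1)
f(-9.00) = -0.07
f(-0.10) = 3.47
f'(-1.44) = -0.40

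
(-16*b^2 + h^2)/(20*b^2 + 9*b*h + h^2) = (-4*b + h)/(5*b + h)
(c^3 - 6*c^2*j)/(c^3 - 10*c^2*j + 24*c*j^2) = c/(c - 4*j)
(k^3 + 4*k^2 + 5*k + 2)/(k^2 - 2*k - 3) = (k^2 + 3*k + 2)/(k - 3)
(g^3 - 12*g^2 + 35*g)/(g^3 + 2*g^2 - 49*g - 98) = g*(g - 5)/(g^2 + 9*g + 14)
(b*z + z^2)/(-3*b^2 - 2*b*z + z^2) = z/(-3*b + z)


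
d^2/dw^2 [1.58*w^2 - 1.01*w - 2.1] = 3.16000000000000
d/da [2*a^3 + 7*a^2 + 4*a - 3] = 6*a^2 + 14*a + 4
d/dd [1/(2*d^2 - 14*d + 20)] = (7/2 - d)/(d^2 - 7*d + 10)^2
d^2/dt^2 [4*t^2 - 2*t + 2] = 8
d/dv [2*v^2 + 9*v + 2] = 4*v + 9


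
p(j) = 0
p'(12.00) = 0.00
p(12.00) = 0.00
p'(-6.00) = 0.00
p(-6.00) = 0.00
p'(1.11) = 0.00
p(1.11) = 0.00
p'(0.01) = 0.00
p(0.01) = 0.00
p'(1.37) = 0.00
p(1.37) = 0.00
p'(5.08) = 0.00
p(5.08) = 0.00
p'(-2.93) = 0.00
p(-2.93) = 0.00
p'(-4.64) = 0.00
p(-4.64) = 0.00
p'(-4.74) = 0.00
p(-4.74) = 0.00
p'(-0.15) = 0.00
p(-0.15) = 0.00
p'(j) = 0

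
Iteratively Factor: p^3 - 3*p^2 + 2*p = (p - 2)*(p^2 - p) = (p - 2)*(p - 1)*(p)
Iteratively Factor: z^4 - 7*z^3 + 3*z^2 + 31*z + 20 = (z + 1)*(z^3 - 8*z^2 + 11*z + 20) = (z - 4)*(z + 1)*(z^2 - 4*z - 5) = (z - 4)*(z + 1)^2*(z - 5)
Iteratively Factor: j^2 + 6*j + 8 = (j + 4)*(j + 2)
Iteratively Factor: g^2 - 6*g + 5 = (g - 1)*(g - 5)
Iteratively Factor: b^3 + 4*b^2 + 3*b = (b + 3)*(b^2 + b) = (b + 1)*(b + 3)*(b)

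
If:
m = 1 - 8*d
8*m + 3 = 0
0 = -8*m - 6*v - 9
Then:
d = 11/64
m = -3/8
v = -1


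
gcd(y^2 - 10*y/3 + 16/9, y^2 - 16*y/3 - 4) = 1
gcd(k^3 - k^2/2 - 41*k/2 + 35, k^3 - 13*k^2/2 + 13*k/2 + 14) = k - 7/2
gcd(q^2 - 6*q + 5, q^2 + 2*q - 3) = q - 1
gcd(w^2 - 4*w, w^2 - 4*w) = w^2 - 4*w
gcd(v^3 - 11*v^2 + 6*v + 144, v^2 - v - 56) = v - 8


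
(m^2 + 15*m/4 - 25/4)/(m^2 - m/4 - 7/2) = (-4*m^2 - 15*m + 25)/(-4*m^2 + m + 14)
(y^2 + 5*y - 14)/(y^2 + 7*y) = (y - 2)/y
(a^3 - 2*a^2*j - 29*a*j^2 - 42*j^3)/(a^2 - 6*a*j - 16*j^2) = (a^2 - 4*a*j - 21*j^2)/(a - 8*j)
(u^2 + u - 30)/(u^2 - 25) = (u + 6)/(u + 5)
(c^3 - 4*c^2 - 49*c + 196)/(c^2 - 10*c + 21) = (c^2 + 3*c - 28)/(c - 3)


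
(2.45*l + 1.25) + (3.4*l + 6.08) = 5.85*l + 7.33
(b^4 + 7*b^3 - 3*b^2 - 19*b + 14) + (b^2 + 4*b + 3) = b^4 + 7*b^3 - 2*b^2 - 15*b + 17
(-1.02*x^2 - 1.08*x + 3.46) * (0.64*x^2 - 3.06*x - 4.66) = -0.6528*x^4 + 2.43*x^3 + 10.2724*x^2 - 5.5548*x - 16.1236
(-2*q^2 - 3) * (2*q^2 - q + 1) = -4*q^4 + 2*q^3 - 8*q^2 + 3*q - 3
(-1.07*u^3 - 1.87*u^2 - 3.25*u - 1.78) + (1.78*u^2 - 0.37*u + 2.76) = -1.07*u^3 - 0.0900000000000001*u^2 - 3.62*u + 0.98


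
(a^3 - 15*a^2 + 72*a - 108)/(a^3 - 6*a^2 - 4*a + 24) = (a^2 - 9*a + 18)/(a^2 - 4)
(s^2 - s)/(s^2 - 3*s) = (s - 1)/(s - 3)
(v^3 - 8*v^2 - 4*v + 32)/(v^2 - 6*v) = (v^3 - 8*v^2 - 4*v + 32)/(v*(v - 6))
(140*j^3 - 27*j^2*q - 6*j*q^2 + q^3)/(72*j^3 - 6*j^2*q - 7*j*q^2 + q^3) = (-35*j^2 - 2*j*q + q^2)/(-18*j^2 - 3*j*q + q^2)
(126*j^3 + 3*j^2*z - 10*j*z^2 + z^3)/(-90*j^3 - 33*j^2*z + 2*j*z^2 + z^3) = (-7*j + z)/(5*j + z)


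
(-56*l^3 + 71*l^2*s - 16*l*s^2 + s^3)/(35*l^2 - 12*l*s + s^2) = (8*l^2 - 9*l*s + s^2)/(-5*l + s)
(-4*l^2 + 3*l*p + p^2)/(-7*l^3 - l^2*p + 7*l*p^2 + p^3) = (4*l + p)/(7*l^2 + 8*l*p + p^2)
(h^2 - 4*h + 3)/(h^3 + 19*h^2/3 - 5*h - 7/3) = 3*(h - 3)/(3*h^2 + 22*h + 7)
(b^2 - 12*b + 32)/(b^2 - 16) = (b - 8)/(b + 4)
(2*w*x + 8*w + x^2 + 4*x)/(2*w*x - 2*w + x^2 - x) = (x + 4)/(x - 1)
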